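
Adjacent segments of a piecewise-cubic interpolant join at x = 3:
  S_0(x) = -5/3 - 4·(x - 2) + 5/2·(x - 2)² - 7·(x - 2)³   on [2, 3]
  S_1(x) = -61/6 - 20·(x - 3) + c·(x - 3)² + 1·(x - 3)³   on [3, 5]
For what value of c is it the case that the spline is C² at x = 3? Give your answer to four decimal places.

S_0''(x) = 5 - 42·(x - 2), so S_0''(3) = -37. On the right, S_1''(3) = 2c, so c = -37/2.

-18.5000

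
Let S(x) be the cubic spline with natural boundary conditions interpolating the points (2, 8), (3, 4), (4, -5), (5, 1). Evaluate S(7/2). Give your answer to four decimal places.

Write m_i for S''(x_i). With h_i = 1, 1, 1 and divided differences Δ_i = -4, -9, 6, the continuity of S' gives the tridiagonal system
  1·m_0 + 4·m_1 + 1·m_2 = 6(Δ_1 - Δ_0) = -30
  1·m_1 + 4·m_2 + 1·m_3 = 6(Δ_2 - Δ_1) = 90
Natural end conditions: m_0 = m_3 = 0.
Solving: m_0 = 0, m_1 = -14, m_2 = 26, m_3 = 0.
On [3, 4], S(x) = 4 - 26/3·(x - 3) - 7·(x - 3)² + 20/3·(x - 3)³.
With (x - 3) = 1/2: S(7/2) = -5/4.

-1.2500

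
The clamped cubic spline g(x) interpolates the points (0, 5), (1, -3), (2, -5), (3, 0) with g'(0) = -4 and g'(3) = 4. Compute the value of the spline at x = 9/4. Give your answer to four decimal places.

-3.9750

Let σ_i = g''(x_i). Step sizes h_i = 1, 1, 1; slopes of the chords Δ_i = (y_(i+1) - y_i)/h_i = -8, -2, 5.
  1·σ_0 + 4·σ_1 + 1·σ_2 = 6(Δ_1 - Δ_0) = 36
  1·σ_1 + 4·σ_2 + 1·σ_3 = 6(Δ_2 - Δ_1) = 42
Clamped end conditions give two more equations: 2h_0·σ_0 + h_0·σ_1 = 6(Δ_0 - g'(0)) = -24 and h_2·σ_2 + 2h_2·σ_3 = 6(g'(3) - Δ_2) = -6.
Solving: σ_0 = -262/15, σ_1 = 164/15, σ_2 = 146/15, σ_3 = -118/15.
On [2, 3], g(x) = -5 + 46/15·(x - 2) + 73/15·(x - 2)² - 44/15·(x - 2)³.
With (x - 2) = 1/4: g(9/4) = -159/40.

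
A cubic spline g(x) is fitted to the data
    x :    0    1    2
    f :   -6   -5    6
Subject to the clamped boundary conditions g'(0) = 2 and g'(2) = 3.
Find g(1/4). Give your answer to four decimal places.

-5.9258

Let M_i = g''(x_i). Step sizes h_i = 1, 1; slopes of the chords Δ_i = (y_(i+1) - y_i)/h_i = 1, 11.
  1·M_0 + 4·M_1 + 1·M_2 = 6(Δ_1 - Δ_0) = 60
Clamped end conditions give two more equations: 2h_0·M_0 + h_0·M_1 = 6(Δ_0 - g'(0)) = -6 and h_1·M_1 + 2h_1·M_2 = 6(g'(2) - Δ_1) = -48.
Solving: M_0 = -35/2, M_1 = 29, M_2 = -77/2.
On [0, 1], g(x) = -6 + 2·x - 35/4·x² + 31/4·x³.
With x = 1/4: g(1/4) = -1517/256.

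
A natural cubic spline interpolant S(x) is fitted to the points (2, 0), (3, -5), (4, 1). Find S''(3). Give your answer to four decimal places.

Put σ_i = S'' at the i-th knot. Here h = (1, 1) and Δ = (-5, 6), so the interior equations h_(i-1)·σ_(i-1) + 2(h_(i-1)+h_i)·σ_i + h_i·σ_(i+1) = 6(Δ_i − Δ_(i-1)) read
  1·σ_0 + 4·σ_1 + 1·σ_2 = 6(Δ_1 - Δ_0) = 66
Natural end conditions: σ_0 = σ_2 = 0.
Hence σ_0 = 0, σ_1 = 33/2, σ_2 = 0.

16.5000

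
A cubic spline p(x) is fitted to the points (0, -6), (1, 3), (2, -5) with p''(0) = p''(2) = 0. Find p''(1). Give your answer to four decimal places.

With σ_i denoting the second derivative at x_i, h_i = 1, 1, and Δ_i = (y_(i+1) − y_i)/h_i = 9, -8:
  1·σ_0 + 4·σ_1 + 1·σ_2 = 6(Δ_1 - Δ_0) = -102
Natural end conditions: σ_0 = σ_2 = 0.
Solving the tridiagonal system: σ_0 = 0, σ_1 = -51/2, σ_2 = 0.

-25.5000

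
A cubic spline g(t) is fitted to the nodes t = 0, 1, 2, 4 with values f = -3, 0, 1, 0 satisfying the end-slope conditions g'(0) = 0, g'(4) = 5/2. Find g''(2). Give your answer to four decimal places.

Put m_i = g'' at the i-th knot. Here h = (1, 1, 2) and Δ = (3, 1, -1/2), so the interior equations h_(i-1)·m_(i-1) + 2(h_(i-1)+h_i)·m_i + h_i·m_(i+1) = 6(Δ_i − Δ_(i-1)) read
  1·m_0 + 4·m_1 + 1·m_2 = 6(Δ_1 - Δ_0) = -12
  1·m_1 + 6·m_2 + 2·m_3 = 6(Δ_2 - Δ_1) = -9
Clamped end conditions give two more equations: 2h_0·m_0 + h_0·m_1 = 6(Δ_0 - g'(0)) = 18 and h_2·m_2 + 2h_2·m_3 = 6(g'(4) - Δ_2) = 18.
Hence m_0 = 128/11, m_1 = -58/11, m_2 = -28/11, m_3 = 127/22.

-2.5455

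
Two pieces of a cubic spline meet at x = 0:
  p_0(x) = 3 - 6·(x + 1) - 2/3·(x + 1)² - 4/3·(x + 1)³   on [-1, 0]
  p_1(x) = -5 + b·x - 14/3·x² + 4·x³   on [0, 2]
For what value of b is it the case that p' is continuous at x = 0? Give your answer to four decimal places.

-11.3333

p_0'(x) = -6 - 4/3·(x + 1) - 4·(x + 1)², so p_0'(0) = -34/3. On the right, p_1'(0) = b, so b = -34/3.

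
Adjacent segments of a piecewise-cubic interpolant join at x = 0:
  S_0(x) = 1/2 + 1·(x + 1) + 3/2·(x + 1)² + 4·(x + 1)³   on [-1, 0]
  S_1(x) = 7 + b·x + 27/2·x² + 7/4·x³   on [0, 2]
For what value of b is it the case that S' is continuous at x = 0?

16

S_0'(x) = 1 + 3·(x + 1) + 12·(x + 1)², so S_0'(0) = 16. On the right, S_1'(0) = b, so b = 16.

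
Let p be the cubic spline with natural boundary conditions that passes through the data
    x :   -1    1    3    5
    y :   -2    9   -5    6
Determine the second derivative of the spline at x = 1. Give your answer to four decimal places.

Let m_i = p''(x_i). Step sizes h_i = 2, 2, 2; slopes of the chords Δ_i = (y_(i+1) - y_i)/h_i = 11/2, -7, 11/2.
  2·m_0 + 8·m_1 + 2·m_2 = 6(Δ_1 - Δ_0) = -75
  2·m_1 + 8·m_2 + 2·m_3 = 6(Δ_2 - Δ_1) = 75
Natural end conditions: m_0 = m_3 = 0.
Forward elimination and back-substitution give m_0 = 0, m_1 = -25/2, m_2 = 25/2, m_3 = 0.

-12.5000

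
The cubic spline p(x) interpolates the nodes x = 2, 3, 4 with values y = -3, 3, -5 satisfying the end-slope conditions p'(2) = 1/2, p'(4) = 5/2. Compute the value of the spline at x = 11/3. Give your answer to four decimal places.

-3.4630

Write M_i for p''(x_i). With h_i = 1, 1 and divided differences Δ_i = 6, -8, the continuity of p' gives the tridiagonal system
  1·M_0 + 4·M_1 + 1·M_2 = 6(Δ_1 - Δ_0) = -84
Clamped end conditions give two more equations: 2h_0·M_0 + h_0·M_1 = 6(Δ_0 - p'(2)) = 33 and h_1·M_1 + 2h_1·M_2 = 6(p'(4) - Δ_1) = 63.
Forward elimination and back-substitution give M_0 = 77/2, M_1 = -44, M_2 = 107/2.
On [3, 4], p(x) = 3 - 9/4·(x - 3) - 22·(x - 3)² + 65/4·(x - 3)³.
With (x - 3) = 2/3: p(11/3) = -187/54.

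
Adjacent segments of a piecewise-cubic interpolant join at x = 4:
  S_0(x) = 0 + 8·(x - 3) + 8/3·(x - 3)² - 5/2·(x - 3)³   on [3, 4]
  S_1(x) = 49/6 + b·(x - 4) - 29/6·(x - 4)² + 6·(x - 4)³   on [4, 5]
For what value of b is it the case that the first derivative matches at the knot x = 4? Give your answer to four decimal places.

5.8333

S_0'(x) = 8 + 16/3·(x - 3) - 15/2·(x - 3)², so S_0'(4) = 35/6. On the right, S_1'(4) = b, so b = 35/6.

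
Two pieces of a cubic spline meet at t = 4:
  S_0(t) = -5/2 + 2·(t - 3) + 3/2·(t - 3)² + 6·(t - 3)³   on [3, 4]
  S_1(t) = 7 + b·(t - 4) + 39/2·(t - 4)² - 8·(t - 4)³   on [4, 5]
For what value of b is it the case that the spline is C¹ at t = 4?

23

S_0'(t) = 2 + 3·(t - 3) + 18·(t - 3)², so S_0'(4) = 23. On the right, S_1'(4) = b, so b = 23.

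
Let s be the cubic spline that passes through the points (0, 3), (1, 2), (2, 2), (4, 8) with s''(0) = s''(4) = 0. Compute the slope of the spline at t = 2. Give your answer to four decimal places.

Write σ_i for s''(x_i). With h_i = 1, 1, 2 and divided differences Δ_i = -1, 0, 3, the continuity of s' gives the tridiagonal system
  1·σ_0 + 4·σ_1 + 1·σ_2 = 6(Δ_1 - Δ_0) = 6
  1·σ_1 + 6·σ_2 + 2·σ_3 = 6(Δ_2 - Δ_1) = 18
Natural end conditions: σ_0 = σ_3 = 0.
Solving: σ_0 = 0, σ_1 = 18/23, σ_2 = 66/23, σ_3 = 0.
On [2, 4], s'(t) = b_2 + 2c_2·(t - 2) + 3d_2·(t - 2)² with b_2 = Δ_2 - h_2(2σ_2 + σ_3)/6 = 25/23, c_2 = σ_2/2 = 33/23, d_2 = (σ_3 - σ_2)/(6h_2) = -11/46. So s'(2) = 25/23.

1.0870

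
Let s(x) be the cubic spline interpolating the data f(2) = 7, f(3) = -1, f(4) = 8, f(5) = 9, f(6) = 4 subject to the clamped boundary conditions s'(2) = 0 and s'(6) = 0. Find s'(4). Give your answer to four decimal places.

9.2143

Write M_i for s''(x_i). With h_i = 1, 1, 1, 1 and divided differences Δ_i = -8, 9, 1, -5, the continuity of s' gives the tridiagonal system
  1·M_0 + 4·M_1 + 1·M_2 = 6(Δ_1 - Δ_0) = 102
  1·M_1 + 4·M_2 + 1·M_3 = 6(Δ_2 - Δ_1) = -48
  1·M_2 + 4·M_3 + 1·M_4 = 6(Δ_3 - Δ_2) = -36
Clamped end conditions give two more equations: 2h_0·M_0 + h_0·M_1 = 6(Δ_0 - s'(2)) = -48 and h_3·M_3 + 2h_3·M_4 = 6(s'(6) - Δ_3) = 30.
Solving: M_0 = -1257/28, M_1 = 585/14, M_2 = -81/4, M_3 = -123/14, M_4 = 543/28.
On [4, 5], s'(x) = b_2 + 2c_2·(x - 4) + 3d_2·(x - 4)² with b_2 = Δ_2 - h_2(2M_2 + M_3)/6 = 129/14, c_2 = M_2/2 = -81/8, d_2 = (M_3 - M_2)/(6h_2) = 107/56. So s'(4) = 129/14.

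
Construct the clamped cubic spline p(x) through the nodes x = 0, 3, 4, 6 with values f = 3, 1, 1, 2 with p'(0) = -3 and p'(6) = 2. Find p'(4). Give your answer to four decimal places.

-0.1429

Put M_i = p'' at the i-th knot. Here h = (3, 1, 2) and Δ = (-2/3, 0, 1/2), so the interior equations h_(i-1)·M_(i-1) + 2(h_(i-1)+h_i)·M_i + h_i·M_(i+1) = 6(Δ_i − Δ_(i-1)) read
  3·M_0 + 8·M_1 + 1·M_2 = 6(Δ_1 - Δ_0) = 4
  1·M_1 + 6·M_2 + 2·M_3 = 6(Δ_2 - Δ_1) = 3
Clamped end conditions give two more equations: 2h_0·M_0 + h_0·M_1 = 6(Δ_0 - p'(0)) = 14 and h_2·M_2 + 2h_2·M_3 = 6(p'(6) - Δ_2) = 9.
Solving the tridiagonal system: M_0 = 107/42, M_1 = -3/7, M_2 = -3/14, M_3 = 33/14.
On [4, 6], p'(x) = b_2 + 2c_2·(x - 4) + 3d_2·(x - 4)² with b_2 = Δ_2 - h_2(2M_2 + M_3)/6 = -1/7, c_2 = M_2/2 = -3/28, d_2 = (M_3 - M_2)/(6h_2) = 3/14. So p'(4) = -1/7.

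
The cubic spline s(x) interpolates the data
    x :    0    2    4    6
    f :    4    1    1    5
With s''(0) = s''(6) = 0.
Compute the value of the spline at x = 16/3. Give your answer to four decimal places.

With m_i denoting the second derivative at x_i, h_i = 2, 2, 2, and Δ_i = (y_(i+1) − y_i)/h_i = -3/2, 0, 2:
  2·m_0 + 8·m_1 + 2·m_2 = 6(Δ_1 - Δ_0) = 9
  2·m_1 + 8·m_2 + 2·m_3 = 6(Δ_2 - Δ_1) = 12
Natural end conditions: m_0 = m_3 = 0.
Hence m_0 = 0, m_1 = 4/5, m_2 = 13/10, m_3 = 0.
On [4, 6], s(x) = 1 + 17/15·(x - 4) + 13/20·(x - 4)² - 13/120·(x - 4)³.
With (x - 4) = 4/3: s(16/3) = 1381/405.

3.4099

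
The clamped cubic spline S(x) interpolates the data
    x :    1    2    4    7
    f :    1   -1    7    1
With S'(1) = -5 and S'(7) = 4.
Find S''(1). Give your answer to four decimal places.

Put M_i = S'' at the i-th knot. Here h = (1, 2, 3) and Δ = (-2, 4, -2), so the interior equations h_(i-1)·M_(i-1) + 2(h_(i-1)+h_i)·M_i + h_i·M_(i+1) = 6(Δ_i − Δ_(i-1)) read
  1·M_0 + 6·M_1 + 2·M_2 = 6(Δ_1 - Δ_0) = 36
  2·M_1 + 10·M_2 + 3·M_3 = 6(Δ_2 - Δ_1) = -36
Clamped end conditions give two more equations: 2h_0·M_0 + h_0·M_1 = 6(Δ_0 - S'(1)) = 18 and h_2·M_2 + 2h_2·M_3 = 6(S'(7) - Δ_2) = 36.
Solving: M_0 = 96/19, M_1 = 150/19, M_2 = -156/19, M_3 = 192/19.

5.0526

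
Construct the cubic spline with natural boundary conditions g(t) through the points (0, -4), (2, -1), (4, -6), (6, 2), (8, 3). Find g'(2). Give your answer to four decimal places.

-1.6964

Write M_i for g''(x_i). With h_i = 2, 2, 2, 2 and divided differences Δ_i = 3/2, -5/2, 4, 1/2, the continuity of g' gives the tridiagonal system
  2·M_0 + 8·M_1 + 2·M_2 = 6(Δ_1 - Δ_0) = -24
  2·M_1 + 8·M_2 + 2·M_3 = 6(Δ_2 - Δ_1) = 39
  2·M_2 + 8·M_3 + 2·M_4 = 6(Δ_3 - Δ_2) = -21
Natural end conditions: M_0 = M_4 = 0.
Solving: M_0 = 0, M_1 = -537/112, M_2 = 201/28, M_3 = -495/112, M_4 = 0.
On [2, 4], g'(t) = b_1 + 2c_1·(t - 2) + 3d_1·(t - 2)² with b_1 = Δ_1 - h_1(2M_1 + M_2)/6 = -95/56, c_1 = M_1/2 = -537/224, d_1 = (M_2 - M_1)/(6h_1) = 447/448. So g'(2) = -95/56.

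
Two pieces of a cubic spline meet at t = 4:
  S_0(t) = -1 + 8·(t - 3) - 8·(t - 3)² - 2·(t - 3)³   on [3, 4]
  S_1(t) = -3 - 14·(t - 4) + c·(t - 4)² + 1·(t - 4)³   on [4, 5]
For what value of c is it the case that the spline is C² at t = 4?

-14

S_0''(t) = -16 - 12·(t - 3), so S_0''(4) = -28. On the right, S_1''(4) = 2c, so c = -14.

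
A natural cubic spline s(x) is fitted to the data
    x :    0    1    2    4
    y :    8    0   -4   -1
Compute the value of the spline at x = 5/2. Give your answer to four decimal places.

Write M_i for s''(x_i). With h_i = 1, 1, 2 and divided differences Δ_i = -8, -4, 3/2, the continuity of s' gives the tridiagonal system
  1·M_0 + 4·M_1 + 1·M_2 = 6(Δ_1 - Δ_0) = 24
  1·M_1 + 6·M_2 + 2·M_3 = 6(Δ_2 - Δ_1) = 33
Natural end conditions: M_0 = M_3 = 0.
Solving: M_0 = 0, M_1 = 111/23, M_2 = 108/23, M_3 = 0.
On [2, 4], s(x) = -4 - 75/46·(x - 2) + 54/23·(x - 2)² - 9/23·(x - 2)³.
With (x - 2) = 1/2: s(5/2) = -787/184.

-4.2772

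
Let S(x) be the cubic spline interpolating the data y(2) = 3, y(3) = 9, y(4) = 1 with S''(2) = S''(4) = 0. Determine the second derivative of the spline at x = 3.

Put M_i = S'' at the i-th knot. Here h = (1, 1) and Δ = (6, -8), so the interior equations h_(i-1)·M_(i-1) + 2(h_(i-1)+h_i)·M_i + h_i·M_(i+1) = 6(Δ_i − Δ_(i-1)) read
  1·M_0 + 4·M_1 + 1·M_2 = 6(Δ_1 - Δ_0) = -84
Natural end conditions: M_0 = M_2 = 0.
Solving: M_0 = 0, M_1 = -21, M_2 = 0.

-21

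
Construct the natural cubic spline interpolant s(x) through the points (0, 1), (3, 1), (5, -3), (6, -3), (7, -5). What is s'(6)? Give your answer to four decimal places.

-0.7290

Let M_i = s''(x_i). Step sizes h_i = 3, 2, 1, 1; slopes of the chords Δ_i = (y_(i+1) - y_i)/h_i = 0, -2, 0, -2.
  3·M_0 + 10·M_1 + 2·M_2 = 6(Δ_1 - Δ_0) = -12
  2·M_1 + 6·M_2 + 1·M_3 = 6(Δ_2 - Δ_1) = 12
  1·M_2 + 4·M_3 + 1·M_4 = 6(Δ_3 - Δ_2) = -12
Natural end conditions: M_0 = M_4 = 0.
Hence M_0 = 0, M_1 = -198/107, M_2 = 348/107, M_3 = -408/107, M_4 = 0.
On [6, 7], s'(x) = b_3 + 2c_3·(x - 6) + 3d_3·(x - 6)² with b_3 = Δ_3 - h_3(2M_3 + M_4)/6 = -78/107, c_3 = M_3/2 = -204/107, d_3 = (M_4 - M_3)/(6h_3) = 68/107. So s'(6) = -78/107.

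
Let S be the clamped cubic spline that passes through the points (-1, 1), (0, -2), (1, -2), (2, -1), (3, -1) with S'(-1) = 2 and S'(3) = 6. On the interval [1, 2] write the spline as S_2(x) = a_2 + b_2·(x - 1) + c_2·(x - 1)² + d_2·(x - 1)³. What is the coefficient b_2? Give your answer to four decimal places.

Let M_i = S''(x_i). Step sizes h_i = 1, 1, 1, 1; slopes of the chords Δ_i = (y_(i+1) - y_i)/h_i = -3, 0, 1, 0.
  1·M_0 + 4·M_1 + 1·M_2 = 6(Δ_1 - Δ_0) = 18
  1·M_1 + 4·M_2 + 1·M_3 = 6(Δ_2 - Δ_1) = 6
  1·M_2 + 4·M_3 + 1·M_4 = 6(Δ_3 - Δ_2) = -6
Clamped end conditions give two more equations: 2h_0·M_0 + h_0·M_1 = 6(Δ_0 - S'(-1)) = -30 and h_3·M_3 + 2h_3·M_4 = 6(S'(3) - Δ_3) = 36.
Solving the tridiagonal system: M_0 = -137/7, M_1 = 64/7, M_2 = 1, M_3 = -50/7, M_4 = 151/7.
On [1, 2], with S_2(x) = a_2 + b_2·(x - 1) + c_2·(x - 1)² + d_2·(x - 1)³: c_2 = M_2/2 = 1/2, d_2 = (M_3 - M_2)/(6h_2) = -19/14, b_2 = Δ_2 - h_2(2M_2 + M_3)/6 = 13/7.

1.8571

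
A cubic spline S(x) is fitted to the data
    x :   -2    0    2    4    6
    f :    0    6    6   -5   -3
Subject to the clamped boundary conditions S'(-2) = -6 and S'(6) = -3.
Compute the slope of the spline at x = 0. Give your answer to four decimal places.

5.0089

Write σ_i for S''(x_i). With h_i = 2, 2, 2, 2 and divided differences Δ_i = 3, 0, -11/2, 1, the continuity of S' gives the tridiagonal system
  2·σ_0 + 8·σ_1 + 2·σ_2 = 6(Δ_1 - Δ_0) = -18
  2·σ_1 + 8·σ_2 + 2·σ_3 = 6(Δ_2 - Δ_1) = -33
  2·σ_2 + 8·σ_3 + 2·σ_4 = 6(Δ_3 - Δ_2) = 39
Clamped end conditions give two more equations: 2h_0·σ_0 + h_0·σ_1 = 6(Δ_0 - S'(-2)) = 54 and h_3·σ_3 + 2h_3·σ_4 = 6(S'(6) - Δ_3) = -24.
Solving: σ_0 = 1791/112, σ_1 = -279/56, σ_2 = -81/16, σ_3 = 489/56, σ_4 = -1161/112.
On [0, 2], S'(x) = b_1 + 2c_1·x + 3d_1·x² with b_1 = Δ_1 - h_1(2σ_1 + σ_2)/6 = 561/112, c_1 = σ_1/2 = -279/112, d_1 = (σ_2 - σ_1)/(6h_1) = -3/448. So S'(0) = 561/112.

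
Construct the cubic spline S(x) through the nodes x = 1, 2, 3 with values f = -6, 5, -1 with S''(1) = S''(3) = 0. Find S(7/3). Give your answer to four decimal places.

4.5741

Write M_i for S''(x_i). With h_i = 1, 1 and divided differences Δ_i = 11, -6, the continuity of S' gives the tridiagonal system
  1·M_0 + 4·M_1 + 1·M_2 = 6(Δ_1 - Δ_0) = -102
Natural end conditions: M_0 = M_2 = 0.
Hence M_0 = 0, M_1 = -51/2, M_2 = 0.
On [2, 3], S(x) = 5 + 5/2·(x - 2) - 51/4·(x - 2)² + 17/4·(x - 2)³.
With (x - 2) = 1/3: S(7/3) = 247/54.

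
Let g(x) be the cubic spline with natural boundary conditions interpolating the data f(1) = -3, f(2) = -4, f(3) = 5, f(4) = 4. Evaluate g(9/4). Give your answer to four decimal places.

Write M_i for g''(x_i). With h_i = 1, 1, 1 and divided differences Δ_i = -1, 9, -1, the continuity of g' gives the tridiagonal system
  1·M_0 + 4·M_1 + 1·M_2 = 6(Δ_1 - Δ_0) = 60
  1·M_1 + 4·M_2 + 1·M_3 = 6(Δ_2 - Δ_1) = -60
Natural end conditions: M_0 = M_3 = 0.
Forward elimination and back-substitution give M_0 = 0, M_1 = 20, M_2 = -20, M_3 = 0.
On [2, 3], g(x) = -4 + 17/3·(x - 2) + 10·(x - 2)² - 20/3·(x - 2)³.
With (x - 2) = 1/4: g(9/4) = -33/16.

-2.0625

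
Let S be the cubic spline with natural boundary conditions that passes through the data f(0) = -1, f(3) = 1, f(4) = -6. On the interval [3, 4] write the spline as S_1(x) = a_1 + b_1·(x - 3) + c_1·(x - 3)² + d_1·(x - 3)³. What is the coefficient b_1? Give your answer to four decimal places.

With M_i denoting the second derivative at x_i, h_i = 3, 1, and Δ_i = (y_(i+1) − y_i)/h_i = 2/3, -7:
  3·M_0 + 8·M_1 + 1·M_2 = 6(Δ_1 - Δ_0) = -46
Natural end conditions: M_0 = M_2 = 0.
Hence M_0 = 0, M_1 = -23/4, M_2 = 0.
On [3, 4], with S_1(x) = a_1 + b_1·(x - 3) + c_1·(x - 3)² + d_1·(x - 3)³: c_1 = M_1/2 = -23/8, d_1 = (M_2 - M_1)/(6h_1) = 23/24, b_1 = Δ_1 - h_1(2M_1 + M_2)/6 = -61/12.

-5.0833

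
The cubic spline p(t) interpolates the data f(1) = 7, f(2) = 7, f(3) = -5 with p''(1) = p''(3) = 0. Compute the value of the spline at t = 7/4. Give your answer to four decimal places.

7.9844

Let M_i = p''(x_i). Step sizes h_i = 1, 1; slopes of the chords Δ_i = (y_(i+1) - y_i)/h_i = 0, -12.
  1·M_0 + 4·M_1 + 1·M_2 = 6(Δ_1 - Δ_0) = -72
Natural end conditions: M_0 = M_2 = 0.
Hence M_0 = 0, M_1 = -18, M_2 = 0.
On [1, 2], p(t) = 7 + 3·(t - 1) + 0·(t - 1)² - 3·(t - 1)³.
With (t - 1) = 3/4: p(7/4) = 511/64.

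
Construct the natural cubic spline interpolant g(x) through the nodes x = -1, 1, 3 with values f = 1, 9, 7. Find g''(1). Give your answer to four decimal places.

Let M_i = g''(x_i). Step sizes h_i = 2, 2; slopes of the chords Δ_i = (y_(i+1) - y_i)/h_i = 4, -1.
  2·M_0 + 8·M_1 + 2·M_2 = 6(Δ_1 - Δ_0) = -30
Natural end conditions: M_0 = M_2 = 0.
Forward elimination and back-substitution give M_0 = 0, M_1 = -15/4, M_2 = 0.

-3.7500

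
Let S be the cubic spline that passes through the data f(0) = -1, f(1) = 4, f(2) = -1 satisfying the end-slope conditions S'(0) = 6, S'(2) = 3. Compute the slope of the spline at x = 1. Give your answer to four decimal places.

Write M_i for S''(x_i). With h_i = 1, 1 and divided differences Δ_i = 5, -5, the continuity of S' gives the tridiagonal system
  1·M_0 + 4·M_1 + 1·M_2 = 6(Δ_1 - Δ_0) = -60
Clamped end conditions give two more equations: 2h_0·M_0 + h_0·M_1 = 6(Δ_0 - S'(0)) = -6 and h_1·M_1 + 2h_1·M_2 = 6(S'(2) - Δ_1) = 48.
Solving: M_0 = 21/2, M_1 = -27, M_2 = 75/2.
On [1, 2], S'(x) = b_1 + 2c_1·(x - 1) + 3d_1·(x - 1)² with b_1 = Δ_1 - h_1(2M_1 + M_2)/6 = -9/4, c_1 = M_1/2 = -27/2, d_1 = (M_2 - M_1)/(6h_1) = 43/4. So S'(1) = -9/4.

-2.2500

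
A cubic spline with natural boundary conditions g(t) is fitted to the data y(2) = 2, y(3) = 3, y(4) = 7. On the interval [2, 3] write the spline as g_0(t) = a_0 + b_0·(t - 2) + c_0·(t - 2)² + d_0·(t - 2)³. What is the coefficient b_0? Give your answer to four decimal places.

0.2500

Put M_i = g'' at the i-th knot. Here h = (1, 1) and Δ = (1, 4), so the interior equations h_(i-1)·M_(i-1) + 2(h_(i-1)+h_i)·M_i + h_i·M_(i+1) = 6(Δ_i − Δ_(i-1)) read
  1·M_0 + 4·M_1 + 1·M_2 = 6(Δ_1 - Δ_0) = 18
Natural end conditions: M_0 = M_2 = 0.
Hence M_0 = 0, M_1 = 9/2, M_2 = 0.
On [2, 3], with g_0(t) = a_0 + b_0·(t - 2) + c_0·(t - 2)² + d_0·(t - 2)³: c_0 = M_0/2 = 0, d_0 = (M_1 - M_0)/(6h_0) = 3/4, b_0 = Δ_0 - h_0(2M_0 + M_1)/6 = 1/4.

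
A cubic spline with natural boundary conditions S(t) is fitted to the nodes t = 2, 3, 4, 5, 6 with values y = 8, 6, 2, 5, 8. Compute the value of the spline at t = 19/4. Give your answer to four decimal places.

Put M_i = S'' at the i-th knot. Here h = (1, 1, 1, 1) and Δ = (-2, -4, 3, 3), so the interior equations h_(i-1)·M_(i-1) + 2(h_(i-1)+h_i)·M_i + h_i·M_(i+1) = 6(Δ_i − Δ_(i-1)) read
  1·M_0 + 4·M_1 + 1·M_2 = 6(Δ_1 - Δ_0) = -12
  1·M_1 + 4·M_2 + 1·M_3 = 6(Δ_2 - Δ_1) = 42
  1·M_2 + 4·M_3 + 1·M_4 = 6(Δ_3 - Δ_2) = 0
Natural end conditions: M_0 = M_4 = 0.
Solving: M_0 = 0, M_1 = -87/14, M_2 = 90/7, M_3 = -45/14, M_4 = 0.
On [4, 5], S(t) = 2 - 3/4·(t - 4) + 45/7·(t - 4)² - 75/28·(t - 4)³.
With (t - 4) = 3/4: S(19/4) = 7031/1792.

3.9235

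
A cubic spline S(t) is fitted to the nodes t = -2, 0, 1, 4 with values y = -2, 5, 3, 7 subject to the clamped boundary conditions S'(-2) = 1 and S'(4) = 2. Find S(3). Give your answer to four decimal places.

Write M_i for S''(x_i). With h_i = 2, 1, 3 and divided differences Δ_i = 7/2, -2, 4/3, the continuity of S' gives the tridiagonal system
  2·M_0 + 6·M_1 + 1·M_2 = 6(Δ_1 - Δ_0) = -33
  1·M_1 + 8·M_2 + 3·M_3 = 6(Δ_2 - Δ_1) = 20
Clamped end conditions give two more equations: 2h_0·M_0 + h_0·M_1 = 6(Δ_0 - S'(-2)) = 15 and h_2·M_2 + 2h_2·M_3 = 6(S'(4) - Δ_2) = 4.
Solving the tridiagonal system: M_0 = 115/14, M_1 = -125/14, M_2 = 29/7, M_3 = -59/42.
On [1, 4], S(t) = 3 - 59/28·(t - 1) + 29/14·(t - 1)² - 233/756·(t - 1)³.
With (t - 1) = 2: S(3) = 1741/378.

4.6058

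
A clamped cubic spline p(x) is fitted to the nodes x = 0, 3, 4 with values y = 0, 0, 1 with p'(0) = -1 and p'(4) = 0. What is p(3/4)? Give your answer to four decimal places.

-0.5977

Put m_i = p'' at the i-th knot. Here h = (3, 1) and Δ = (0, 1), so the interior equations h_(i-1)·m_(i-1) + 2(h_(i-1)+h_i)·m_i + h_i·m_(i+1) = 6(Δ_i − Δ_(i-1)) read
  3·m_0 + 8·m_1 + 1·m_2 = 6(Δ_1 - Δ_0) = 6
Clamped end conditions give two more equations: 2h_0·m_0 + h_0·m_1 = 6(Δ_0 - p'(0)) = 6 and h_1·m_1 + 2h_1·m_2 = 6(p'(4) - Δ_1) = -6.
Solving the tridiagonal system: m_0 = 1/2, m_1 = 1, m_2 = -7/2.
On [0, 3], p(x) = 0 - 1·x + 1/4·x² + 1/36·x³.
With x = 3/4: p(3/4) = -153/256.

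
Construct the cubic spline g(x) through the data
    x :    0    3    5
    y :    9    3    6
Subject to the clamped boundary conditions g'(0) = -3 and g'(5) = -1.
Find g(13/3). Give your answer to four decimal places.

5.6741

Put M_i = g'' at the i-th knot. Here h = (3, 2) and Δ = (-2, 3/2), so the interior equations h_(i-1)·M_(i-1) + 2(h_(i-1)+h_i)·M_i + h_i·M_(i+1) = 6(Δ_i − Δ_(i-1)) read
  3·M_0 + 10·M_1 + 2·M_2 = 6(Δ_1 - Δ_0) = 21
Clamped end conditions give two more equations: 2h_0·M_0 + h_0·M_1 = 6(Δ_0 - g'(0)) = 6 and h_1·M_1 + 2h_1·M_2 = 6(g'(5) - Δ_1) = -15.
Solving: M_0 = -7/10, M_1 = 17/5, M_2 = -109/20.
On [3, 5], g(x) = 3 + 21/20·(x - 3) + 17/10·(x - 3)² - 59/80·(x - 3)³.
With (x - 3) = 4/3: g(13/3) = 766/135.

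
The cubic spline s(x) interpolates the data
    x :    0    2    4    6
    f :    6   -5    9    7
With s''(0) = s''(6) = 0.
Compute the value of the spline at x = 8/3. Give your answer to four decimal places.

Let M_i = s''(x_i). Step sizes h_i = 2, 2, 2; slopes of the chords Δ_i = (y_(i+1) - y_i)/h_i = -11/2, 7, -1.
  2·M_0 + 8·M_1 + 2·M_2 = 6(Δ_1 - Δ_0) = 75
  2·M_1 + 8·M_2 + 2·M_3 = 6(Δ_2 - Δ_1) = -48
Natural end conditions: M_0 = M_3 = 0.
Solving the tridiagonal system: M_0 = 0, M_1 = 58/5, M_2 = -89/10, M_3 = 0.
On [2, 4], s(x) = -5 + 67/30·(x - 2) + 29/5·(x - 2)² - 41/24·(x - 2)³.
With (x - 2) = 2/3: s(8/3) = -583/405.

-1.4395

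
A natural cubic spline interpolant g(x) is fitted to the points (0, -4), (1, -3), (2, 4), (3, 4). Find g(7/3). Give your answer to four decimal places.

Put σ_i = g'' at the i-th knot. Here h = (1, 1, 1) and Δ = (1, 7, 0), so the interior equations h_(i-1)·σ_(i-1) + 2(h_(i-1)+h_i)·σ_i + h_i·σ_(i+1) = 6(Δ_i − Δ_(i-1)) read
  1·σ_0 + 4·σ_1 + 1·σ_2 = 6(Δ_1 - Δ_0) = 36
  1·σ_1 + 4·σ_2 + 1·σ_3 = 6(Δ_2 - Δ_1) = -42
Natural end conditions: σ_0 = σ_3 = 0.
Hence σ_0 = 0, σ_1 = 62/5, σ_2 = -68/5, σ_3 = 0.
On [2, 3], g(x) = 4 + 68/15·(x - 2) - 34/5·(x - 2)² + 34/15·(x - 2)³.
With (x - 2) = 1/3: g(7/3) = 392/81.

4.8395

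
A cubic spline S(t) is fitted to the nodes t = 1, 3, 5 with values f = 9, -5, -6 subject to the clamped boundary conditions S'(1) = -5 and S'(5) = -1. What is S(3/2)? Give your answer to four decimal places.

5.7930

Write M_i for S''(x_i). With h_i = 2, 2 and divided differences Δ_i = -7, -1/2, the continuity of S' gives the tridiagonal system
  2·M_0 + 8·M_1 + 2·M_2 = 6(Δ_1 - Δ_0) = 39
Clamped end conditions give two more equations: 2h_0·M_0 + h_0·M_1 = 6(Δ_0 - S'(1)) = -12 and h_1·M_1 + 2h_1·M_2 = 6(S'(5) - Δ_1) = -3.
Solving: M_0 = -55/8, M_1 = 31/4, M_2 = -37/8.
On [1, 3], S(t) = 9 - 5·(t - 1) - 55/16·(t - 1)² + 39/32·(t - 1)³.
With (t - 1) = 1/2: S(3/2) = 1483/256.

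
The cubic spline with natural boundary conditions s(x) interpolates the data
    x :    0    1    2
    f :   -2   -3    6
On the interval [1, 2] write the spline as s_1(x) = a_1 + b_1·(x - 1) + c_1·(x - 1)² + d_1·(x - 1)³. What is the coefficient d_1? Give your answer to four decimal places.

-2.5000

Let M_i = s''(x_i). Step sizes h_i = 1, 1; slopes of the chords Δ_i = (y_(i+1) - y_i)/h_i = -1, 9.
  1·M_0 + 4·M_1 + 1·M_2 = 6(Δ_1 - Δ_0) = 60
Natural end conditions: M_0 = M_2 = 0.
Solving: M_0 = 0, M_1 = 15, M_2 = 0.
On [1, 2], with s_1(x) = a_1 + b_1·(x - 1) + c_1·(x - 1)² + d_1·(x - 1)³: c_1 = M_1/2 = 15/2, d_1 = (M_2 - M_1)/(6h_1) = -5/2, b_1 = Δ_1 - h_1(2M_1 + M_2)/6 = 4.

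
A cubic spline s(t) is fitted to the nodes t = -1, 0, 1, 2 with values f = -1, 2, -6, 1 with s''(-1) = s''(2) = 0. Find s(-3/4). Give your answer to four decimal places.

Put M_i = s'' at the i-th knot. Here h = (1, 1, 1) and Δ = (3, -8, 7), so the interior equations h_(i-1)·M_(i-1) + 2(h_(i-1)+h_i)·M_i + h_i·M_(i+1) = 6(Δ_i − Δ_(i-1)) read
  1·M_0 + 4·M_1 + 1·M_2 = 6(Δ_1 - Δ_0) = -66
  1·M_1 + 4·M_2 + 1·M_3 = 6(Δ_2 - Δ_1) = 90
Natural end conditions: M_0 = M_3 = 0.
Hence M_0 = 0, M_1 = -118/5, M_2 = 142/5, M_3 = 0.
On [-1, 0], s(t) = -1 + 104/15·(t + 1) + 0·(t + 1)² - 59/15·(t + 1)³.
With (t + 1) = 1/4: s(-3/4) = 43/64.

0.6719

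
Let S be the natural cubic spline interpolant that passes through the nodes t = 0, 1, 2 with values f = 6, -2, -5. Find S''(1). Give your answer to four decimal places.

7.5000

Let M_i = S''(x_i). Step sizes h_i = 1, 1; slopes of the chords Δ_i = (y_(i+1) - y_i)/h_i = -8, -3.
  1·M_0 + 4·M_1 + 1·M_2 = 6(Δ_1 - Δ_0) = 30
Natural end conditions: M_0 = M_2 = 0.
Hence M_0 = 0, M_1 = 15/2, M_2 = 0.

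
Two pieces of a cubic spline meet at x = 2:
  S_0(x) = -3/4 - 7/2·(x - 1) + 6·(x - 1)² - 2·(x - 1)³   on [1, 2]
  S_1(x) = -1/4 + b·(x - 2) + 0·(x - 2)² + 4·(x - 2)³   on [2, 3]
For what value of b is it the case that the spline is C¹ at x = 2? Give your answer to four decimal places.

2.5000

S_0'(x) = -7/2 + 12·(x - 1) - 6·(x - 1)², so S_0'(2) = 5/2. On the right, S_1'(2) = b, so b = 5/2.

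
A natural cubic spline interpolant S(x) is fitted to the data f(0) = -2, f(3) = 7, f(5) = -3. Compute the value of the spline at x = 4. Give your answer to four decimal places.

3.2000

Let m_i = S''(x_i). Step sizes h_i = 3, 2; slopes of the chords Δ_i = (y_(i+1) - y_i)/h_i = 3, -5.
  3·m_0 + 10·m_1 + 2·m_2 = 6(Δ_1 - Δ_0) = -48
Natural end conditions: m_0 = m_2 = 0.
Solving: m_0 = 0, m_1 = -24/5, m_2 = 0.
On [3, 5], S(x) = 7 - 9/5·(x - 3) - 12/5·(x - 3)² + 2/5·(x - 3)³.
With (x - 3) = 1: S(4) = 16/5.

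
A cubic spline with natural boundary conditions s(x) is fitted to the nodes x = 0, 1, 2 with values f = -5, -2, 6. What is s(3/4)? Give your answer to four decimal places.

-3.1602

Put m_i = s'' at the i-th knot. Here h = (1, 1) and Δ = (3, 8), so the interior equations h_(i-1)·m_(i-1) + 2(h_(i-1)+h_i)·m_i + h_i·m_(i+1) = 6(Δ_i − Δ_(i-1)) read
  1·m_0 + 4·m_1 + 1·m_2 = 6(Δ_1 - Δ_0) = 30
Natural end conditions: m_0 = m_2 = 0.
Solving: m_0 = 0, m_1 = 15/2, m_2 = 0.
On [0, 1], s(x) = -5 + 7/4·x + 0·x² + 5/4·x³.
With x = 3/4: s(3/4) = -809/256.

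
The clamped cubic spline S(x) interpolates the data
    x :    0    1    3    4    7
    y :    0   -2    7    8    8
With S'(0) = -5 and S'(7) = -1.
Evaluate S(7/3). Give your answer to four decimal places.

With M_i denoting the second derivative at x_i, h_i = 1, 2, 1, 3, and Δ_i = (y_(i+1) − y_i)/h_i = -2, 9/2, 1, 0:
  1·M_0 + 6·M_1 + 2·M_2 = 6(Δ_1 - Δ_0) = 39
  2·M_1 + 6·M_2 + 1·M_3 = 6(Δ_2 - Δ_1) = -21
  1·M_2 + 8·M_3 + 3·M_4 = 6(Δ_3 - Δ_2) = -6
Clamped end conditions give two more equations: 2h_0·M_0 + h_0·M_1 = 6(Δ_0 - S'(0)) = 18 and h_3·M_3 + 2h_3·M_4 = 6(S'(7) - Δ_3) = -6.
Solving the tridiagonal system: M_0 = 629/122, M_1 = 469/61, M_2 = -1499/244, M_3 = 59/122, M_4 = -303/244.
On [1, 3], S(x) = -2 + 347/244·(x - 1) + 469/122·(x - 1)² - 1125/976·(x - 1)³.
With (x - 1) = 4/3: S(7/3) = 2195/549.

3.9982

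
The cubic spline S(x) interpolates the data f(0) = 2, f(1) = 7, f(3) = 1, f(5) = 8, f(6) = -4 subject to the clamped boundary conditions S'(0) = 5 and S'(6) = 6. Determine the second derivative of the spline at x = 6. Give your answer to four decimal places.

70.4167

Put M_i = S'' at the i-th knot. Here h = (1, 2, 2, 1) and Δ = (5, -3, 7/2, -12), so the interior equations h_(i-1)·M_(i-1) + 2(h_(i-1)+h_i)·M_i + h_i·M_(i+1) = 6(Δ_i − Δ_(i-1)) read
  1·M_0 + 6·M_1 + 2·M_2 = 6(Δ_1 - Δ_0) = -48
  2·M_1 + 8·M_2 + 2·M_3 = 6(Δ_2 - Δ_1) = 39
  2·M_2 + 6·M_3 + 1·M_4 = 6(Δ_3 - Δ_2) = -93
Clamped end conditions give two more equations: 2h_0·M_0 + h_0·M_1 = 6(Δ_0 - S'(0)) = 0 and h_3·M_3 + 2h_3·M_4 = 6(S'(6) - Δ_3) = 108.
Solving the tridiagonal system: M_0 = 89/12, M_1 = -89/6, M_2 = 403/24, M_3 = -197/6, M_4 = 845/12.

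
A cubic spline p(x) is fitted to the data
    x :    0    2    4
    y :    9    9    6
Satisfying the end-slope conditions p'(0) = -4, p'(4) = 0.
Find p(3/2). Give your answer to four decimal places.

Write M_i for p''(x_i). With h_i = 2, 2 and divided differences Δ_i = 0, -3/2, the continuity of p' gives the tridiagonal system
  2·M_0 + 8·M_1 + 2·M_2 = 6(Δ_1 - Δ_0) = -9
Clamped end conditions give two more equations: 2h_0·M_0 + h_0·M_1 = 6(Δ_0 - p'(0)) = 24 and h_1·M_1 + 2h_1·M_2 = 6(p'(4) - Δ_1) = 9.
Forward elimination and back-substitution give M_0 = 65/8, M_1 = -17/4, M_2 = 35/8.
On [0, 2], p(x) = 9 - 4·x + 65/16·x² - 33/32·x³.
With x = 3/2: p(3/2) = 2217/256.

8.6602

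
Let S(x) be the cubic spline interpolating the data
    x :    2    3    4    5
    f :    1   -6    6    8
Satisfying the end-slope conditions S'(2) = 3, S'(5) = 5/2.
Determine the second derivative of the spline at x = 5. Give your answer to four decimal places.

17.4667

With M_i denoting the second derivative at x_i, h_i = 1, 1, 1, and Δ_i = (y_(i+1) − y_i)/h_i = -7, 12, 2:
  1·M_0 + 4·M_1 + 1·M_2 = 6(Δ_1 - Δ_0) = 114
  1·M_1 + 4·M_2 + 1·M_3 = 6(Δ_2 - Δ_1) = -60
Clamped end conditions give two more equations: 2h_0·M_0 + h_0·M_1 = 6(Δ_0 - S'(2)) = -60 and h_2·M_2 + 2h_2·M_3 = 6(S'(5) - Δ_2) = 3.
Hence M_0 = -827/15, M_1 = 754/15, M_2 = -479/15, M_3 = 262/15.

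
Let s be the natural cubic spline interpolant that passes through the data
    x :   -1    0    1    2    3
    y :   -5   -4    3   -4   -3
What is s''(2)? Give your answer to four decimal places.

Put m_i = s'' at the i-th knot. Here h = (1, 1, 1, 1) and Δ = (1, 7, -7, 1), so the interior equations h_(i-1)·m_(i-1) + 2(h_(i-1)+h_i)·m_i + h_i·m_(i+1) = 6(Δ_i − Δ_(i-1)) read
  1·m_0 + 4·m_1 + 1·m_2 = 6(Δ_1 - Δ_0) = 36
  1·m_1 + 4·m_2 + 1·m_3 = 6(Δ_2 - Δ_1) = -84
  1·m_2 + 4·m_3 + 1·m_4 = 6(Δ_3 - Δ_2) = 48
Natural end conditions: m_0 = m_4 = 0.
Solving: m_0 = 0, m_1 = 33/2, m_2 = -30, m_3 = 39/2, m_4 = 0.

19.5000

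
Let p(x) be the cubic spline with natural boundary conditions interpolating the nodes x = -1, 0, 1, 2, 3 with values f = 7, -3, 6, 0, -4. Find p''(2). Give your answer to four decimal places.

11.6786

With M_i denoting the second derivative at x_i, h_i = 1, 1, 1, 1, and Δ_i = (y_(i+1) − y_i)/h_i = -10, 9, -6, -4:
  1·M_0 + 4·M_1 + 1·M_2 = 6(Δ_1 - Δ_0) = 114
  1·M_1 + 4·M_2 + 1·M_3 = 6(Δ_2 - Δ_1) = -90
  1·M_2 + 4·M_3 + 1·M_4 = 6(Δ_3 - Δ_2) = 12
Natural end conditions: M_0 = M_4 = 0.
Solving the tridiagonal system: M_0 = 0, M_1 = 1041/28, M_2 = -243/7, M_3 = 327/28, M_4 = 0.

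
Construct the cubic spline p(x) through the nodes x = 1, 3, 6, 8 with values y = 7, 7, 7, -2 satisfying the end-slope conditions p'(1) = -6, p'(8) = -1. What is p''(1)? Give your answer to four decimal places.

Write σ_i for p''(x_i). With h_i = 2, 3, 2 and divided differences Δ_i = 0, 0, -9/2, the continuity of p' gives the tridiagonal system
  2·σ_0 + 10·σ_1 + 3·σ_2 = 6(Δ_1 - Δ_0) = 0
  3·σ_1 + 10·σ_2 + 2·σ_3 = 6(Δ_2 - Δ_1) = -27
Clamped end conditions give two more equations: 2h_0·σ_0 + h_0·σ_1 = 6(Δ_0 - p'(1)) = 36 and h_2·σ_2 + 2h_2·σ_3 = 6(p'(8) - Δ_2) = 21.
Solving: σ_0 = 299/32, σ_1 = -11/16, σ_2 = -63/16, σ_3 = 231/32.

9.3438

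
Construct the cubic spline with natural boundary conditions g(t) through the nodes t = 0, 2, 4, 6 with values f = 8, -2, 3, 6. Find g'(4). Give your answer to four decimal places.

3.0333

With σ_i denoting the second derivative at x_i, h_i = 2, 2, 2, and Δ_i = (y_(i+1) − y_i)/h_i = -5, 5/2, 3/2:
  2·σ_0 + 8·σ_1 + 2·σ_2 = 6(Δ_1 - Δ_0) = 45
  2·σ_1 + 8·σ_2 + 2·σ_3 = 6(Δ_2 - Δ_1) = -6
Natural end conditions: σ_0 = σ_3 = 0.
Forward elimination and back-substitution give σ_0 = 0, σ_1 = 31/5, σ_2 = -23/10, σ_3 = 0.
On [4, 6], g'(t) = b_2 + 2c_2·(t - 4) + 3d_2·(t - 4)² with b_2 = Δ_2 - h_2(2σ_2 + σ_3)/6 = 91/30, c_2 = σ_2/2 = -23/20, d_2 = (σ_3 - σ_2)/(6h_2) = 23/120. So g'(4) = 91/30.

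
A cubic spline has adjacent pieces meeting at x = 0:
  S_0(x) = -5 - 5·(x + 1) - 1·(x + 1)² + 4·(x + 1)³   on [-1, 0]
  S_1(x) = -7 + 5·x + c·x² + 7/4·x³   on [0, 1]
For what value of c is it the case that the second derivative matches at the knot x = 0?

11

S_0''(x) = -2 + 24·(x + 1), so S_0''(0) = 22. On the right, S_1''(0) = 2c, so c = 11.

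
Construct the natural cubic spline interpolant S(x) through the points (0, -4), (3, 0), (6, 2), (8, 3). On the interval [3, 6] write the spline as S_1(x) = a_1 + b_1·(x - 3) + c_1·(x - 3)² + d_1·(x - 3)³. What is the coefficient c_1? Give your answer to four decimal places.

Put M_i = S'' at the i-th knot. Here h = (3, 3, 2) and Δ = (4/3, 2/3, 1/2), so the interior equations h_(i-1)·M_(i-1) + 2(h_(i-1)+h_i)·M_i + h_i·M_(i+1) = 6(Δ_i − Δ_(i-1)) read
  3·M_0 + 12·M_1 + 3·M_2 = 6(Δ_1 - Δ_0) = -4
  3·M_1 + 10·M_2 + 2·M_3 = 6(Δ_2 - Δ_1) = -1
Natural end conditions: M_0 = M_3 = 0.
Solving: M_0 = 0, M_1 = -1/3, M_2 = 0, M_3 = 0.
On [3, 6], with S_1(x) = a_1 + b_1·(x - 3) + c_1·(x - 3)² + d_1·(x - 3)³: c_1 = M_1/2 = -1/6, d_1 = (M_2 - M_1)/(6h_1) = 1/54, b_1 = Δ_1 - h_1(2M_1 + M_2)/6 = 1.

-0.1667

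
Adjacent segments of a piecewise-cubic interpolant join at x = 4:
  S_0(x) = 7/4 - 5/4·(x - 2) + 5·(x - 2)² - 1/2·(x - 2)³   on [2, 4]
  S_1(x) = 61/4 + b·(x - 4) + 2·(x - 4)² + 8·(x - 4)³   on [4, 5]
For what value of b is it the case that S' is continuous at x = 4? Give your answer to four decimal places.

S_0'(x) = -5/4 + 10·(x - 2) - 3/2·(x - 2)², so S_0'(4) = 51/4. On the right, S_1'(4) = b, so b = 51/4.

12.7500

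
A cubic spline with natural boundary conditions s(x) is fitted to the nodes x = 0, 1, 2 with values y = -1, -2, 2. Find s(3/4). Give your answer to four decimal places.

-2.1602

Let σ_i = s''(x_i). Step sizes h_i = 1, 1; slopes of the chords Δ_i = (y_(i+1) - y_i)/h_i = -1, 4.
  1·σ_0 + 4·σ_1 + 1·σ_2 = 6(Δ_1 - Δ_0) = 30
Natural end conditions: σ_0 = σ_2 = 0.
Forward elimination and back-substitution give σ_0 = 0, σ_1 = 15/2, σ_2 = 0.
On [0, 1], s(x) = -1 - 9/4·x + 0·x² + 5/4·x³.
With x = 3/4: s(3/4) = -553/256.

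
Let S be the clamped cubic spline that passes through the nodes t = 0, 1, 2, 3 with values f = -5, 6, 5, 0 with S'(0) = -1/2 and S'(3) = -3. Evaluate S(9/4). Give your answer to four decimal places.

Put M_i = S'' at the i-th knot. Here h = (1, 1, 1) and Δ = (11, -1, -5), so the interior equations h_(i-1)·M_(i-1) + 2(h_(i-1)+h_i)·M_i + h_i·M_(i+1) = 6(Δ_i − Δ_(i-1)) read
  1·M_0 + 4·M_1 + 1·M_2 = 6(Δ_1 - Δ_0) = -72
  1·M_1 + 4·M_2 + 1·M_3 = 6(Δ_2 - Δ_1) = -24
Clamped end conditions give two more equations: 2h_0·M_0 + h_0·M_1 = 6(Δ_0 - S'(0)) = 69 and h_2·M_2 + 2h_2·M_3 = 6(S'(3) - Δ_2) = 12.
Forward elimination and back-substitution give M_0 = 746/15, M_1 = -457/15, M_2 = 2/15, M_3 = 89/15.
On [2, 3], S(t) = 5 - 181/30·(t - 2) + 1/15·(t - 2)² + 29/30·(t - 2)³.
With (t - 2) = 1/4: S(9/4) = 2247/640.

3.5109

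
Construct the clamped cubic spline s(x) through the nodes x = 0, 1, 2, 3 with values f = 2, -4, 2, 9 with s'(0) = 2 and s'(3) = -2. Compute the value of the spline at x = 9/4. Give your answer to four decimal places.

With M_i denoting the second derivative at x_i, h_i = 1, 1, 1, and Δ_i = (y_(i+1) − y_i)/h_i = -6, 6, 7:
  1·M_0 + 4·M_1 + 1·M_2 = 6(Δ_1 - Δ_0) = 72
  1·M_1 + 4·M_2 + 1·M_3 = 6(Δ_2 - Δ_1) = 6
Clamped end conditions give two more equations: 2h_0·M_0 + h_0·M_1 = 6(Δ_0 - s'(0)) = -48 and h_2·M_2 + 2h_2·M_3 = 6(s'(3) - Δ_2) = -54.
Forward elimination and back-substitution give M_0 = -562/15, M_1 = 404/15, M_2 = 26/15, M_3 = -418/15.
On [2, 3], s(x) = 2 + 166/15·(x - 2) + 13/15·(x - 2)² - 74/15·(x - 2)³.
With (x - 2) = 1/4: s(9/4) = 759/160.

4.7438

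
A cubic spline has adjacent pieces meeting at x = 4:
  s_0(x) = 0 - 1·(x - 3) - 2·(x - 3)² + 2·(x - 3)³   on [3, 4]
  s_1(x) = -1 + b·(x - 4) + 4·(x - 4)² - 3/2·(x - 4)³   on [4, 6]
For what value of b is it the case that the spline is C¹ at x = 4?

1

s_0'(x) = -1 - 4·(x - 3) + 6·(x - 3)², so s_0'(4) = 1. On the right, s_1'(4) = b, so b = 1.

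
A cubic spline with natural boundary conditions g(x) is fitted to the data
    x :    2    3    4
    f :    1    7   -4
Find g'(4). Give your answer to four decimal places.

With M_i denoting the second derivative at x_i, h_i = 1, 1, and Δ_i = (y_(i+1) − y_i)/h_i = 6, -11:
  1·M_0 + 4·M_1 + 1·M_2 = 6(Δ_1 - Δ_0) = -102
Natural end conditions: M_0 = M_2 = 0.
Forward elimination and back-substitution give M_0 = 0, M_1 = -51/2, M_2 = 0.
On [3, 4], g'(x) = b_1 + 2c_1·(x - 3) + 3d_1·(x - 3)² with b_1 = Δ_1 - h_1(2M_1 + M_2)/6 = -5/2, c_1 = M_1/2 = -51/4, d_1 = (M_2 - M_1)/(6h_1) = 17/4. So g'(4) = -61/4.

-15.2500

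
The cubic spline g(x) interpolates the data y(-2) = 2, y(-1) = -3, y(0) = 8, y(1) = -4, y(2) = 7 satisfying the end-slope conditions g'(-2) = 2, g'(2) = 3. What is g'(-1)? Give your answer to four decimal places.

With M_i denoting the second derivative at x_i, h_i = 1, 1, 1, 1, and Δ_i = (y_(i+1) − y_i)/h_i = -5, 11, -12, 11:
  1·M_0 + 4·M_1 + 1·M_2 = 6(Δ_1 - Δ_0) = 96
  1·M_1 + 4·M_2 + 1·M_3 = 6(Δ_2 - Δ_1) = -138
  1·M_2 + 4·M_3 + 1·M_4 = 6(Δ_3 - Δ_2) = 138
Clamped end conditions give two more equations: 2h_0·M_0 + h_0·M_1 = 6(Δ_0 - g'(-2)) = -42 and h_3·M_3 + 2h_3·M_4 = 6(g'(2) - Δ_3) = -48.
Solving the tridiagonal system: M_0 = -655/14, M_1 = 361/7, M_2 = -127/2, M_3 = 451/7, M_4 = -787/14.
On [-1, 0], g'(x) = b_1 + 2c_1·(x + 1) + 3d_1·(x + 1)² with b_1 = Δ_1 - h_1(2M_1 + M_2)/6 = 123/28, c_1 = M_1/2 = 361/14, d_1 = (M_2 - M_1)/(6h_1) = -537/28. So g'(-1) = 123/28.

4.3929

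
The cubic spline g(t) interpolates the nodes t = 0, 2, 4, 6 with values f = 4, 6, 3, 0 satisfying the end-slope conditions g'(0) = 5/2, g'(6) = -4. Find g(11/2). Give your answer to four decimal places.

1.4938

Let m_i = g''(x_i). Step sizes h_i = 2, 2, 2; slopes of the chords Δ_i = (y_(i+1) - y_i)/h_i = 1, -3/2, -3/2.
  2·m_0 + 8·m_1 + 2·m_2 = 6(Δ_1 - Δ_0) = -15
  2·m_1 + 8·m_2 + 2·m_3 = 6(Δ_2 - Δ_1) = 0
Clamped end conditions give two more equations: 2h_0·m_0 + h_0·m_1 = 6(Δ_0 - g'(0)) = -9 and h_2·m_2 + 2h_2·m_3 = 6(g'(6) - Δ_2) = -15.
Solving the tridiagonal system: m_0 = -19/15, m_1 = -59/30, m_2 = 49/30, m_3 = -137/30.
On [4, 6], g(t) = 3 - 16/15·(t - 4) + 49/60·(t - 4)² - 31/60·(t - 4)³.
With (t - 4) = 3/2: g(11/2) = 239/160.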